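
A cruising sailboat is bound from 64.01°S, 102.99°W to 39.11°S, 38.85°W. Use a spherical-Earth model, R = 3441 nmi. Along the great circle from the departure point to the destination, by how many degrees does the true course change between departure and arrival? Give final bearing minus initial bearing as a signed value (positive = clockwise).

-53.4°

Initial bearing θ₁ = atan2(sin Δλ cos φ₂, cos φ₁ sin φ₂ − sin φ₁ cos φ₂ cos Δλ) = 87.72°
Final bearing θ₂ = (initial bearing from the destination back to the start) + 180° = 34.35°
Δθ = θ₂ − θ₁ = -53.4°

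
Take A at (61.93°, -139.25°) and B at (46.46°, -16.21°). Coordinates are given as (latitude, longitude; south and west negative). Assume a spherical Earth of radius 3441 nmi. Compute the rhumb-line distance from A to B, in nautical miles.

Rhumb course C = atan2(Δλ, Δψ) with Δψ = ln[tan(π/4+φ₂/2)/tan(π/4+φ₁/2)] = -0.4685, Δλ = +2.1475 → C = 102.31°
d = R·|Δφ| / |cos C| = 3441·0.27000 / 0.21315 = 4359 nmi

4359 nmi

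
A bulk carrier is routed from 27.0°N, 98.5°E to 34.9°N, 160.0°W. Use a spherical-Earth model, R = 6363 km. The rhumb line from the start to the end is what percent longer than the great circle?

Great circle: σ = 1.4565 rad → d_gc = Rσ = 9267.6 km
Rhumb: Δφ = +0.1379, Δλ = +1.7715, Δψ = +0.1610, q = Δφ/Δψ = 0.8564 → d_rh = R√(Δφ²+q²Δλ²) = 9693.8 km
Excess = (9693.8 − 9267.6) / 9267.6 = 426.2 / 9267.6 = 4.60% ≈ 4.6%

4.6%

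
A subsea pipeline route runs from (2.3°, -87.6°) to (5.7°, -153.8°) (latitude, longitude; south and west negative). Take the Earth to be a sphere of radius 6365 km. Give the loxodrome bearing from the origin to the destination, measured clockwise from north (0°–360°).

Δψ = ln[tan(π/4+φ₂/2)/tan(π/4+φ₁/2)] = +0.0595
Δλ = -1.1554 rad (taken the short way round)
course = atan2(Δλ, Δψ) = 272.95°

272.9°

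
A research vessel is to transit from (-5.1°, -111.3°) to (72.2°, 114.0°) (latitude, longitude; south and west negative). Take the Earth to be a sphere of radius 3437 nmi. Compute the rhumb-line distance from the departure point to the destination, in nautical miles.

7278 nmi

Rhumb course C = atan2(Δλ, Δψ) with Δψ = ln[tan(π/4+φ₂/2)/tan(π/4+φ₁/2)] = +1.9432, Δλ = -2.3510 → C = 309.58°
d = R·|Δφ| / |cos C| = 3437·1.34914 / 0.63710 = 7278 nmi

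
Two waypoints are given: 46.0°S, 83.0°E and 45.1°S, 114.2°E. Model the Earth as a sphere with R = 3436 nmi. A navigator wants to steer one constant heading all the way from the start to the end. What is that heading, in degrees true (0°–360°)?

Δψ = ln[tan(π/4+φ₂/2)/tan(π/4+φ₁/2)] = +0.0224
Δλ = +0.5445 rad (taken the short way round)
course = atan2(Δλ, Δψ) = 87.64°

87.6°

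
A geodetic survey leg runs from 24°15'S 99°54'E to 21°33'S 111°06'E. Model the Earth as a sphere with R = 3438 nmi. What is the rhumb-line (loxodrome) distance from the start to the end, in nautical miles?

Rhumb course C = atan2(Δλ, Δψ) with Δψ = ln[tan(π/4+φ₂/2)/tan(π/4+φ₁/2)] = +0.0512, Δλ = +0.1955 → C = 75.33°
d = R·|Δφ| / |cos C| = 3438·0.04712 / 0.25320 = 640 nmi

640 nmi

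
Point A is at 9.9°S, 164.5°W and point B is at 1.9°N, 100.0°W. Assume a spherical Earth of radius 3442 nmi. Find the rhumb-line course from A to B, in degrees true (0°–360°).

Meridional parts: M(φ₁)=-0.1737, M(φ₂)=+0.0332 → ΔM = +0.2068;  Δλ = +1.1257 rad
tan C = Δλ / ΔM = +5.4430 → C = 79.59°

79.6°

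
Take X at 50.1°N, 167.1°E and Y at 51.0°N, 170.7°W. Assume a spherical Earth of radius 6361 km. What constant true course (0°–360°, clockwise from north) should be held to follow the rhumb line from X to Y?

Meridional parts: M(φ₁)=+1.0134, M(φ₂)=+1.0381 → ΔM = +0.0247;  Δλ = +0.3875 rad
tan C = Δλ / ΔM = +15.6727 → C = 86.35°

86.3°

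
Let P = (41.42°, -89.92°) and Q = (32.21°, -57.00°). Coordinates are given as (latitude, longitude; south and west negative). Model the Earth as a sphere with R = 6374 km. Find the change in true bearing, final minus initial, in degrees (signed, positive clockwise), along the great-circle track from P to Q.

+20.1°

Initial bearing θ₁ = atan2(sin Δλ cos φ₂, cos φ₁ sin φ₂ − sin φ₁ cos φ₂ cos Δλ) = 98.68°
Final bearing θ₂ = (initial bearing from the destination back to the start) + 180° = 118.82°
Δθ = θ₂ − θ₁ = +20.1°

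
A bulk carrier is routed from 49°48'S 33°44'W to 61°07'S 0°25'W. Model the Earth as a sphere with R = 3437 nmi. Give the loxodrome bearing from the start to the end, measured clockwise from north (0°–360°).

121.1°

Meridional parts: M(φ₁)=-1.0053, M(φ₂)=-1.3566 → ΔM = -0.3513;  Δλ = +0.5815 rad
tan C = Δλ / ΔM = -1.6550 → C = 121.14°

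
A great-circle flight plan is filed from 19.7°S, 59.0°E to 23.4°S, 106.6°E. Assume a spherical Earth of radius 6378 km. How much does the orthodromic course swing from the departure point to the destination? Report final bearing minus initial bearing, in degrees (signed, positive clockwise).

At departure: θ₁ = atan2(sin Δλ cos φ₂, cos φ₁ sin φ₂ − sin φ₁ cos φ₂ cos Δλ) = 103.71°
At arrival: θ₂ = atan2(sin Δλ cos φ₁, −cos φ₂ sin φ₁ + sin φ₂ cos φ₁ cos Δλ) = 85.29°
Δθ = θ₂ − θ₁ = -18.4°

-18.4°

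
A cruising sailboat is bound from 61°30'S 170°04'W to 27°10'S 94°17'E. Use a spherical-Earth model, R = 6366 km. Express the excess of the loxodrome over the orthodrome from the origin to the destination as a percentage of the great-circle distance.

Great circle: σ = 1.2031 rad → d_gc = Rσ = 7659.0 km
Rhumb: Δφ = +0.5992, Δλ = -1.6694, Δψ = +0.8776, q = Δφ/Δψ = 0.6828 → d_rh = R√(Δφ²+q²Δλ²) = 8198.3 km
Excess = (8198.3 − 7659.0) / 7659.0 = 539.3 / 7659.0 = 7.04% ≈ 7.0%

7.0%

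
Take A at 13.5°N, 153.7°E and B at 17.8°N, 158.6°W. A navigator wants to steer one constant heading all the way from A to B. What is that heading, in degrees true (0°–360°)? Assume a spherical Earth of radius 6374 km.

Δψ = ln[tan(π/4+φ₂/2)/tan(π/4+φ₁/2)] = +0.0780
Δλ = +0.8325 rad (taken the short way round)
course = atan2(Δλ, Δψ) = 84.65°

84.7°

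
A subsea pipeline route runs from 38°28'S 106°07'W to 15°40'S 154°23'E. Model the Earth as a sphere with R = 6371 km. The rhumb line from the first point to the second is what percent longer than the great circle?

3.6%

Great circle: σ = 1.5272 rad → d_gc = Rσ = 9730.0 km
Rhumb: Δφ = +0.3979, Δλ = -1.7366, Δψ = +0.4514, q = Δφ/Δψ = 0.8815 → d_rh = R√(Δφ²+q²Δλ²) = 10076.5 km
Excess = (10076.5 − 9730.0) / 9730.0 = 346.5 / 9730.0 = 3.56% ≈ 3.6%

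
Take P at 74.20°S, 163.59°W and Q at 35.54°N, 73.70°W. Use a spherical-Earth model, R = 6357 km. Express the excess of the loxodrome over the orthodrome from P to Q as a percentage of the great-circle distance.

Great circle: σ = 2.1638 rad → d_gc = Rσ = 13755.5 km
Rhumb: Δφ = +1.9153, Δλ = +1.5689, Δψ = +2.6394, q = Δφ/Δψ = 0.7257 → d_rh = R√(Δφ²+q²Δλ²) = 14164.3 km
Excess = (14164.3 − 13755.5) / 13755.5 = 408.8 / 13755.5 = 2.97% ≈ 3.0%

3.0%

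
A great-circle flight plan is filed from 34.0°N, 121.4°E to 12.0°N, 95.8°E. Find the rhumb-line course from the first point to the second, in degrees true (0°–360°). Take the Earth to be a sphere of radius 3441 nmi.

226.7°

Meridional parts: M(φ₁)=+0.6317, M(φ₂)=+0.2110 → ΔM = -0.4207;  Δλ = -0.4468 rad
tan C = Δλ / ΔM = +1.0621 → C = 226.73°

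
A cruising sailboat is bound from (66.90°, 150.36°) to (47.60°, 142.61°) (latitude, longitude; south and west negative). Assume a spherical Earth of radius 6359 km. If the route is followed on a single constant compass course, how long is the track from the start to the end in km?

2189 km

Δψ = ln[tan(π/4+φ₂/2)/tan(π/4+φ₁/2)] = -0.6408;  Δφ = -0.3368 rad,  Δλ = -0.1353 rad
q = Δφ/Δψ = 0.5257
d = R·√(Δφ² + q²Δλ²) = 6359·0.34427 = 2189 km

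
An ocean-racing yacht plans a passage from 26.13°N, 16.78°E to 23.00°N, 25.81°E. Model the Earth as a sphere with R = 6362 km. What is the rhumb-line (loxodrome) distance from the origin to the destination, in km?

976 km

Δψ = ln[tan(π/4+φ₂/2)/tan(π/4+φ₁/2)] = -0.0601;  Δφ = -0.0546 rad,  Δλ = +0.1576 rad
q = Δφ/Δψ = 0.9093
d = R·√(Δφ² + q²Δλ²) = 6362·0.15337 = 976 km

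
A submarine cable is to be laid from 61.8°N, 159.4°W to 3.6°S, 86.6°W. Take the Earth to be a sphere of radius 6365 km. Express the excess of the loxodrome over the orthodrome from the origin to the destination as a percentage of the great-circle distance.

Great circle: σ = 1.4866 rad → d_gc = Rσ = 9462.0 km
Rhumb: Δφ = -1.1414, Δλ = +1.2706, Δψ = -1.4444, q = Δφ/Δψ = 0.7902 → d_rh = R√(Δφ²+q²Δλ²) = 9676.1 km
Excess = (9676.1 − 9462.0) / 9462.0 = 214.1 / 9462.0 = 2.26% ≈ 2.3%

2.3%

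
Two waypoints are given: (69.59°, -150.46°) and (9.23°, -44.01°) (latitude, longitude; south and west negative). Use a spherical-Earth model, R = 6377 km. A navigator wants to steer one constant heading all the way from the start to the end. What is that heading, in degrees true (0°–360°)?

Δψ = ln[tan(π/4+φ₂/2)/tan(π/4+φ₁/2)] = -1.5529
Δλ = +1.8579 rad (taken the short way round)
course = atan2(Δλ, Δψ) = 129.89°

129.9°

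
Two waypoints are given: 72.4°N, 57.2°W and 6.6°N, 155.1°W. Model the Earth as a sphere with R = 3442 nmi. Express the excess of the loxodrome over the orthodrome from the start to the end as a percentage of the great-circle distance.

Great circle: σ = 1.5025 rad → d_gc = Rσ = 5171.5 nmi
Rhumb: Δφ = -1.1484, Δλ = -1.7087, Δψ = -1.7501, q = Δφ/Δψ = 0.6562 → d_rh = R√(Δφ²+q²Δλ²) = 5524.4 nmi
Excess = (5524.4 − 5171.5) / 5171.5 = 352.9 / 5171.5 = 6.82% ≈ 6.8%

6.8%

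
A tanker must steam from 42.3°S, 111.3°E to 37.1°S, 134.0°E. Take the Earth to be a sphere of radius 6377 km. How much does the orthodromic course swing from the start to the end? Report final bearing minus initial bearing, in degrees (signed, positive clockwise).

At departure: θ₁ = atan2(sin Δλ cos φ₂, cos φ₁ sin φ₂ − sin φ₁ cos φ₂ cos Δλ) = 80.95°
At arrival: θ₂ = atan2(sin Δλ cos φ₁, −cos φ₂ sin φ₁ + sin φ₂ cos φ₁ cos Δλ) = 66.32°
Δθ = θ₂ − θ₁ = -14.6°

-14.6°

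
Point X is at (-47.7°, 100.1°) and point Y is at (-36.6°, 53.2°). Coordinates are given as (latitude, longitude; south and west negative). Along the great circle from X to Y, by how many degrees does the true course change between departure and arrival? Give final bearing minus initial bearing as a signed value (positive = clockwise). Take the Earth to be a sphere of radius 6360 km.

+32.6°

At departure: θ₁ = atan2(sin Δλ cos φ₂, cos φ₁ sin φ₂ − sin φ₁ cos φ₂ cos Δλ) = 270.44°
At arrival: θ₂ = atan2(sin Δλ cos φ₁, −cos φ₂ sin φ₁ + sin φ₂ cos φ₁ cos Δλ) = 303.04°
Δθ = θ₂ − θ₁ = +32.6°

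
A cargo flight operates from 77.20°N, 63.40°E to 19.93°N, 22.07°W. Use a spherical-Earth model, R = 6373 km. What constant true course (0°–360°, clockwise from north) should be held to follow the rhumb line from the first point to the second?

Meridional parts: M(φ₁)=+2.1878, M(φ₂)=+0.3551 → ΔM = -1.8327;  Δλ = -1.4917 rad
tan C = Δλ / ΔM = +0.8140 → C = 219.14°

219.1°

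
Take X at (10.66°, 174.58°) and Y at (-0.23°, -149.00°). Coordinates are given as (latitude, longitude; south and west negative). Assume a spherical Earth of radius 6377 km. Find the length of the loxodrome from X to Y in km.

4209 km

Δψ = ln[tan(π/4+φ₂/2)/tan(π/4+φ₁/2)] = -0.1911;  Δφ = -0.1901 rad,  Δλ = +0.6356 rad
q = Δφ/Δψ = 0.9943
d = R·√(Δφ² + q²Δλ²) = 6377·0.66001 = 4209 km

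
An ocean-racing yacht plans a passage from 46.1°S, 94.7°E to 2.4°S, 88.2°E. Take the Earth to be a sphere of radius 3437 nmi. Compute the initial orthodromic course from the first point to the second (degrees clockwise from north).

350.6°

θ = atan2( sin Δλ·cos φ₂ ,  cos φ₁ sin φ₂ − sin φ₁ cos φ₂ cos Δλ )
  = atan2(-0.1131, +0.6863) = 350.64°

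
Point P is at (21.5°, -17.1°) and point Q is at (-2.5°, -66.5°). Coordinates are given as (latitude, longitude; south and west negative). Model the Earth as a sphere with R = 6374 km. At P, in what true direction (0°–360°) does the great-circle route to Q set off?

N = sin Δλ·cos φ₂ = -0.7585;  D = cos φ₁ sin φ₂ − sin φ₁ cos φ₂ cos Δλ = -0.2789
initial course = atan2(N, D) = 249.81°

249.8°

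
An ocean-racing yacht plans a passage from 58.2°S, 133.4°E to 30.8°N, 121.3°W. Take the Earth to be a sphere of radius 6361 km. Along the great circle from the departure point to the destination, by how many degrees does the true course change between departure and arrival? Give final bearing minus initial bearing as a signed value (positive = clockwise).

-47.0°

At departure: θ₁ = atan2(sin Δλ cos φ₂, cos φ₁ sin φ₂ − sin φ₁ cos φ₂ cos Δλ) = 84.68°
At arrival: θ₂ = atan2(sin Δλ cos φ₁, −cos φ₂ sin φ₁ + sin φ₂ cos φ₁ cos Δλ) = 37.65°
Δθ = θ₂ − θ₁ = -47.0°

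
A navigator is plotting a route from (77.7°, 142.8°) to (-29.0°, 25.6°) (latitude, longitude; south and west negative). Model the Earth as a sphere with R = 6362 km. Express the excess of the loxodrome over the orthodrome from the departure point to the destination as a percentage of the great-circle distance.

Great circle: σ = 2.1638 rad → d_gc = Rσ = 13766.0 km
Rhumb: Δφ = -1.8623, Δλ = -2.0455, Δψ = -2.7572, q = Δφ/Δψ = 0.6754 → d_rh = R√(Δφ²+q²Δλ²) = 14752.2 km
Excess = (14752.2 − 13766.0) / 13766.0 = 986.2 / 13766.0 = 7.16% ≈ 7.2%

7.2%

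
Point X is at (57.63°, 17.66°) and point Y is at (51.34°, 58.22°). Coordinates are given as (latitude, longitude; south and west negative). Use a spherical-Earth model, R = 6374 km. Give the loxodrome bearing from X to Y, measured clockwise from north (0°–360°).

105.0°

Δψ = ln[tan(π/4+φ₂/2)/tan(π/4+φ₁/2)] = -0.1894
Δλ = +0.7079 rad (taken the short way round)
course = atan2(Δλ, Δψ) = 104.98°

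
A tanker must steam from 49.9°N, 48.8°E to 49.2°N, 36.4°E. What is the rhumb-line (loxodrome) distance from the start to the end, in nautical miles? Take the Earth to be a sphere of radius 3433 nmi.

484 nmi

Δψ = ln[tan(π/4+φ₂/2)/tan(π/4+φ₁/2)] = -0.0188;  Δφ = -0.0122 rad,  Δλ = -0.2164 rad
q = Δφ/Δψ = 0.6488
d = R·√(Δφ² + q²Δλ²) = 3433·0.14094 = 484 nmi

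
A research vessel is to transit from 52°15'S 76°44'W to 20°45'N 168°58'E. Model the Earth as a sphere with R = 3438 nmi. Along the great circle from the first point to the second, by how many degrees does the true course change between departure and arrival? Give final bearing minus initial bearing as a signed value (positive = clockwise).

+55.2°

At departure: θ₁ = atan2(sin Δλ cos φ₂, cos φ₁ sin φ₂ − sin φ₁ cos φ₂ cos Δλ) = 264.15°
At arrival: θ₂ = atan2(sin Δλ cos φ₁, −cos φ₂ sin φ₁ + sin φ₂ cos φ₁ cos Δλ) = 319.36°
Δθ = θ₂ − θ₁ = +55.2°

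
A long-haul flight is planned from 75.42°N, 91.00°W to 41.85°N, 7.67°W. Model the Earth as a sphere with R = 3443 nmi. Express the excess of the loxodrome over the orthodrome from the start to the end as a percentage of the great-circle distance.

7.0%

Great circle: σ = 0.8400 rad → d_gc = Rσ = 2892.1 nmi
Rhumb: Δφ = -0.5859, Δλ = +1.4544, Δψ = -1.2507, q = Δφ/Δψ = 0.4685 → d_rh = R√(Δφ²+q²Δλ²) = 3094.0 nmi
Excess = (3094.0 − 2892.1) / 2892.1 = 201.9 / 2892.1 = 6.98% ≈ 7.0%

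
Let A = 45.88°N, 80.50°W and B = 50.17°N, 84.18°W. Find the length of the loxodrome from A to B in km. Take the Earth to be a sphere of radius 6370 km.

Rhumb course C = atan2(Δλ, Δψ) with Δψ = ln[tan(π/4+φ₂/2)/tan(π/4+φ₁/2)] = +0.1120, Δλ = -0.0642 → C = 330.18°
d = R·|Δφ| / |cos C| = 6370·0.07487 / 0.86756 = 550 km

550 km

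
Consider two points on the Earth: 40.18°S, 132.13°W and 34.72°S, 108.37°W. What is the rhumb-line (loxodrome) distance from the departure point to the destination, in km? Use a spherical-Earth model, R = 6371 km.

Δψ = ln[tan(π/4+φ₂/2)/tan(π/4+φ₁/2)] = +0.1201;  Δφ = +0.0953 rad,  Δλ = +0.4147 rad
q = Δφ/Δψ = 0.7932
d = R·√(Δφ² + q²Δλ²) = 6371·0.34247 = 2182 km

2182 km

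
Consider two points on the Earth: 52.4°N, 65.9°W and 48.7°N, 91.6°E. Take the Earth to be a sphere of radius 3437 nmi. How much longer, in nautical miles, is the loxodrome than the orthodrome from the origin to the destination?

1378 nmi

Great circle: cos σ = sin φ₁ sin φ₂ + cos φ₁ cos φ₂ cos Δλ,  σ = 1.3457 rad → d_gc = 4625.3 nmi
Rhumb line: Δψ = -0.1017, q = Δφ/Δψ = 0.6350, d_rh = R√(Δφ²+q²Δλ²) = 6003.2 nmi
Excess = 6003.2 − 4625.3 = 1377.9 ≈ 1378 nmi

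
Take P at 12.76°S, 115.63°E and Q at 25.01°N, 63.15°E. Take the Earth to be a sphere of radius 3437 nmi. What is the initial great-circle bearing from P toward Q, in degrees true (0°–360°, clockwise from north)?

306.6°

N = sin Δλ·cos φ₂ = -0.7188;  D = cos φ₁ sin φ₂ − sin φ₁ cos φ₂ cos Δλ = +0.5342
initial course = atan2(N, D) = 306.62°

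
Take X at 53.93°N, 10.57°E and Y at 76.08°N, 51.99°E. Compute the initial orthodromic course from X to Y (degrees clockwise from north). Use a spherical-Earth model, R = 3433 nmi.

N = sin Δλ·cos φ₂ = +0.1592;  D = cos φ₁ sin φ₂ − sin φ₁ cos φ₂ cos Δλ = +0.4257
initial course = atan2(N, D) = 20.50°

20.5°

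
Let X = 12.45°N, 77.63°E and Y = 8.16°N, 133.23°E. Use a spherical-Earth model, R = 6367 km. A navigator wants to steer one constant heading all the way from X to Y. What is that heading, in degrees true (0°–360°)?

94.5°

Δψ = ln[tan(π/4+φ₂/2)/tan(π/4+φ₁/2)] = -0.0761
Δλ = +0.9704 rad (taken the short way round)
course = atan2(Δλ, Δψ) = 94.49°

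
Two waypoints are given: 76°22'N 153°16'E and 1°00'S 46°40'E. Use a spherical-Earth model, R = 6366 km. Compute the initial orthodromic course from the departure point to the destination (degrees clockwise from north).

285.9°

θ = atan2( sin Δλ·cos φ₂ ,  cos φ₁ sin φ₂ − sin φ₁ cos φ₂ cos Δλ )
  = atan2(-0.9582, +0.2735) = 285.93°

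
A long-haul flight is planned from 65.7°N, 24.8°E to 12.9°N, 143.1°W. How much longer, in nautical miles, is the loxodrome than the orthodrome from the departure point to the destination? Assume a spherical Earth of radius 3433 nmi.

Great circle: cos σ = sin φ₁ sin φ₂ + cos φ₁ cos φ₂ cos Δλ,  σ = 1.7607 rad → d_gc = 6044.4 nmi
Rhumb line: Δψ = -1.3087, q = Δφ/Δψ = 0.7042, d_rh = R√(Δφ²+q²Δλ²) = 7758.4 nmi
Excess = 7758.4 − 6044.4 = 1714.0 ≈ 1714 nmi

1714 nmi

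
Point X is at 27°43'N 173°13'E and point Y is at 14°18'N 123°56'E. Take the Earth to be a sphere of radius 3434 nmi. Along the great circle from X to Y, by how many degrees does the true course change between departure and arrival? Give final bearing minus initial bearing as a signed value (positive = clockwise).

Initial bearing θ₁ = atan2(sin Δλ cos φ₂, cos φ₁ sin φ₂ − sin φ₁ cos φ₂ cos Δλ) = 264.14°
Final bearing θ₂ = (initial bearing from the destination back to the start) + 180° = 245.34°
Δθ = θ₂ − θ₁ = -18.8°

-18.8°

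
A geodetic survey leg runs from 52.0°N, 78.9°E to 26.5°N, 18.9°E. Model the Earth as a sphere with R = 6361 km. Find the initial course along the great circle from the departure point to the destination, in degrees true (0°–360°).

264.3°

θ = atan2( sin Δλ·cos φ₂ ,  cos φ₁ sin φ₂ − sin φ₁ cos φ₂ cos Δλ )
  = atan2(-0.7750, -0.0779) = 264.26°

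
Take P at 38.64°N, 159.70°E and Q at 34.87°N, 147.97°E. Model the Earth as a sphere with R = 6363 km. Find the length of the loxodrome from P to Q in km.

Δψ = ln[tan(π/4+φ₂/2)/tan(π/4+φ₁/2)] = -0.0822;  Δφ = -0.0658 rad,  Δλ = -0.2047 rad
q = Δφ/Δψ = 0.8009
d = R·√(Δφ² + q²Δλ²) = 6363·0.17667 = 1124 km

1124 km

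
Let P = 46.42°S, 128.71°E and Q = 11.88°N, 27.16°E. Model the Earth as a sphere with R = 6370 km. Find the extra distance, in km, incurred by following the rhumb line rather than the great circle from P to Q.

Great circle: cos σ = sin φ₁ sin φ₂ + cos φ₁ cos φ₂ cos Δλ,  σ = 1.8590 rad → d_gc = 11841.6 km
Rhumb line: Δψ = +1.1257, q = Δφ/Δψ = 0.9039, d_rh = R√(Δφ²+q²Δλ²) = 12089.4 km
Excess = 12089.4 − 11841.6 = 247.8 ≈ 248 km

248 km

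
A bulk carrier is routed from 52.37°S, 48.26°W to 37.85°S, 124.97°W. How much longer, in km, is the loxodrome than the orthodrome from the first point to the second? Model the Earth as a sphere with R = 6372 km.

Great circle: cos σ = sin φ₁ sin φ₂ + cos φ₁ cos φ₂ cos Δλ,  σ = 0.9313 rad → d_gc = 5934.4 km
Rhumb line: Δψ = +0.3620, q = Δφ/Δψ = 0.7000, d_rh = R√(Δφ²+q²Δλ²) = 6186.3 km
Excess = 6186.3 − 5934.4 = 251.9 ≈ 252 km

252 km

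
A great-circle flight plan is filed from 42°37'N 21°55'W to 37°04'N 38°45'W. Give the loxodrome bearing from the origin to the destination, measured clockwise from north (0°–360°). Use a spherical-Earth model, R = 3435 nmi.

Δψ = ln[tan(π/4+φ₂/2)/tan(π/4+φ₁/2)] = -0.1263
Δλ = -0.2938 rad (taken the short way round)
course = atan2(Δλ, Δψ) = 246.74°

246.7°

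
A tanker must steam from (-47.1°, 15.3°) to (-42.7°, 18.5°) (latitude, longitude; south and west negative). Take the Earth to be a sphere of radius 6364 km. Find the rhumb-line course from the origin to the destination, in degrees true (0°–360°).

Meridional parts: M(φ₁)=-0.9342, M(φ₂)=-0.8257 → ΔM = +0.1085;  Δλ = +0.0559 rad
tan C = Δλ / ΔM = +0.5148 → C = 27.24°

27.2°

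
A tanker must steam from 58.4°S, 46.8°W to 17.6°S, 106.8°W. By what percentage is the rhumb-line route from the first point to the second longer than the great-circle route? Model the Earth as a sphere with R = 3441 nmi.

2.0%

Great circle: σ = 1.0388 rad → d_gc = Rσ = 3574.5 nmi
Rhumb: Δφ = +0.7121, Δλ = -1.0472, Δψ = +0.9503, q = Δφ/Δψ = 0.7493 → d_rh = R√(Δφ²+q²Δλ²) = 3646.3 nmi
Excess = (3646.3 − 3574.5) / 3574.5 = 71.8 / 3574.5 = 2.01% ≈ 2.0%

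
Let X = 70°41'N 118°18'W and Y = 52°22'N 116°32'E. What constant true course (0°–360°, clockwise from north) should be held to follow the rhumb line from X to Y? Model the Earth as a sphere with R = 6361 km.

252.4°

Δψ = ln[tan(π/4+φ₂/2)/tan(π/4+φ₁/2)] = -0.6943
Δλ = -2.1846 rad (taken the short way round)
course = atan2(Δλ, Δψ) = 252.37°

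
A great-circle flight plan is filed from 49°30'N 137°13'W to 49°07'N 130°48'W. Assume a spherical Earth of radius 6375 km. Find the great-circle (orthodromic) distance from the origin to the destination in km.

467 km

Haversine: a = sin²(Δφ/2)+cos φ₁ cos φ₂ sin²(Δλ/2) = 0.00134;  σ = 2·atan2(√a,√(1−a))
σ = 4.200° → d = Rσ = 6375·0.07330 = 467 km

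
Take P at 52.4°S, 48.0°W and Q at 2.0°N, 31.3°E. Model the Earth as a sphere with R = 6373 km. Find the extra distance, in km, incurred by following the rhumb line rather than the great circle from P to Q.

194 km

Great circle: cos σ = sin φ₁ sin φ₂ + cos φ₁ cos φ₂ cos Δλ,  σ = 1.4851 rad → d_gc = 9464.7 km
Rhumb line: Δψ = +1.1125, q = Δφ/Δψ = 0.8535, d_rh = R√(Δφ²+q²Δλ²) = 9658.4 km
Excess = 9658.4 − 9464.7 = 193.7 ≈ 194 km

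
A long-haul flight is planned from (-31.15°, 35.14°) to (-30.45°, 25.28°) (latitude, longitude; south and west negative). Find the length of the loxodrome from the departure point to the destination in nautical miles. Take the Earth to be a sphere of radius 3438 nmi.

Rhumb course C = atan2(Δλ, Δψ) with Δψ = ln[tan(π/4+φ₂/2)/tan(π/4+φ₁/2)] = +0.0142, Δλ = -0.1721 → C = 274.72°
d = R·|Δφ| / |cos C| = 3438·0.01222 / 0.08237 = 510 nmi

510 nmi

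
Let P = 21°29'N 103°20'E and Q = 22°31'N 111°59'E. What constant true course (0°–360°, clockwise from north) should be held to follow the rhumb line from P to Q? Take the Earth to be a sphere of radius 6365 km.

82.7°

Meridional parts: M(φ₁)=+0.3841, M(φ₂)=+0.4035 → ΔM = +0.0195;  Δλ = +0.1510 rad
tan C = Δλ / ΔM = +7.7613 → C = 82.66°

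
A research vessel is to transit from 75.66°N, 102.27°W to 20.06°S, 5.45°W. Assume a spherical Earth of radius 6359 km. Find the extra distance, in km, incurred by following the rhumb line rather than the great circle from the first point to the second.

609 km

Great circle: cos σ = sin φ₁ sin φ₂ + cos φ₁ cos φ₂ cos Δλ,  σ = 1.9390 rad → d_gc = 12330.1 km
Rhumb line: Δψ = -2.4306, q = Δφ/Δψ = 0.6873, d_rh = R√(Δφ²+q²Δλ²) = 12938.7 km
Excess = 12938.7 − 12330.1 = 608.6 ≈ 609 km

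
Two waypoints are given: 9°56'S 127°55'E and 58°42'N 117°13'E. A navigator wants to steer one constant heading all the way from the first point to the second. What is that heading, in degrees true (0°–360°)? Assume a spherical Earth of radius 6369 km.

Meridional parts: M(φ₁)=-0.1742, M(φ₂)=+1.2724 → ΔM = +1.4467;  Δλ = -0.1868 rad
tan C = Δλ / ΔM = -0.1291 → C = 352.64°

352.6°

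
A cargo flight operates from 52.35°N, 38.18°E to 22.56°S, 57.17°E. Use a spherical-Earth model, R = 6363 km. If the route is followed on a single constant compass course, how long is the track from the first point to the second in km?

8525 km

Rhumb course C = atan2(Δλ, Δψ) with Δψ = ln[tan(π/4+φ₂/2)/tan(π/4+φ₁/2)] = -1.4805, Δλ = +0.3314 → C = 167.38°
d = R·|Δφ| / |cos C| = 6363·1.30743 / 0.97584 = 8525 km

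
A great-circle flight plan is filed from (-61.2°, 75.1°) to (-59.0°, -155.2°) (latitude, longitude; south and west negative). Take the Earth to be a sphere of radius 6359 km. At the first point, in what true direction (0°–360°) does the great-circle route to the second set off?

150.5°

θ = atan2( sin Δλ·cos φ₂ ,  cos φ₁ sin φ₂ − sin φ₁ cos φ₂ cos Δλ )
  = atan2(+0.3963, -0.7012) = 150.53°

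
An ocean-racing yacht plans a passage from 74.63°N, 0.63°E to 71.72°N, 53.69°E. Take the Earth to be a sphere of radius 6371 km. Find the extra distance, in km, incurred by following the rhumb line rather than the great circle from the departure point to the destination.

57 km

Great circle: cos σ = sin φ₁ sin φ₂ + cos φ₁ cos φ₂ cos Δλ,  σ = 0.2633 rad → d_gc = 1677.46 km
Rhumb line: Δψ = -0.1759, q = Δφ/Δψ = 0.2887, d_rh = R√(Δφ²+q²Δλ²) = 1734.00 km
Excess = 1734.00 − 1677.46 = 56.54 ≈ 57 km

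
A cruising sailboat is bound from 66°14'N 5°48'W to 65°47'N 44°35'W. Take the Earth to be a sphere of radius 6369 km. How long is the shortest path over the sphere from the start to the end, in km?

1726 km

cos σ = sin φ₁ sin φ₂ + cos φ₁ cos φ₂ cos Δλ
      = sin(66.23°)sin(65.78°) + cos(66.23°)cos(65.78°)cos(-38.78°) = 0.9635
σ = 15.523° → d = Rσ = 6369·0.27093 = 1726 km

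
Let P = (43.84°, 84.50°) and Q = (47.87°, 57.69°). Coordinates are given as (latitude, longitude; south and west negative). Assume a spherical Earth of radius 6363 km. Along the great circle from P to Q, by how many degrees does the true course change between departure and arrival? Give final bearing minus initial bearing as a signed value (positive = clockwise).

-19.4°

Initial bearing θ₁ = atan2(sin Δλ cos φ₂, cos φ₁ sin φ₂ − sin φ₁ cos φ₂ cos Δλ) = 291.67°
Final bearing θ₂ = (initial bearing from the destination back to the start) + 180° = 272.25°
Δθ = θ₂ − θ₁ = -19.4°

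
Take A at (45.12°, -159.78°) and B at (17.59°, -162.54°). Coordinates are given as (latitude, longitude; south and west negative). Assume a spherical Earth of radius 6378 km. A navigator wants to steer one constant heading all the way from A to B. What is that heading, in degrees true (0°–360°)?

Meridional parts: M(φ₁)=+0.8843, M(φ₂)=+0.3119 → ΔM = -0.5724;  Δλ = -0.0482 rad
tan C = Δλ / ΔM = +0.0842 → C = 184.81°

184.8°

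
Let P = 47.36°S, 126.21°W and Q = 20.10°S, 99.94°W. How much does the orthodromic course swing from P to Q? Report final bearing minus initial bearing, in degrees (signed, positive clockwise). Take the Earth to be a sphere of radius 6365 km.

-15.2°

Initial bearing θ₁ = atan2(sin Δλ cos φ₂, cos φ₁ sin φ₂ − sin φ₁ cos φ₂ cos Δλ) = 47.07°
Final bearing θ₂ = (initial bearing from the destination back to the start) + 180° = 31.88°
Δθ = θ₂ − θ₁ = -15.2°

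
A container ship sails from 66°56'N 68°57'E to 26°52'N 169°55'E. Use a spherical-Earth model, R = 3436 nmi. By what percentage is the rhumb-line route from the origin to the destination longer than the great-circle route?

Great circle: σ = 1.2140 rad → d_gc = Rσ = 4171.2 nmi
Rhumb: Δφ = -0.6993, Δλ = +1.7622, Δψ = -1.1022, q = Δφ/Δψ = 0.6344 → d_rh = R√(Δφ²+q²Δλ²) = 4531.0 nmi
Excess = (4531.0 − 4171.2) / 4171.2 = 359.8 / 4171.2 = 8.63% ≈ 8.6%

8.6%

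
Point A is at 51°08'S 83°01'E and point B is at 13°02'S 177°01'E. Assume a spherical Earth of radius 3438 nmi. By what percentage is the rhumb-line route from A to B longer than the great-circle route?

Great circle: σ = 1.4375 rad → d_gc = Rσ = 4941.98 nmi
Rhumb: Δφ = +0.6650, Δλ = +1.6406, Δψ = +0.8124, q = Δφ/Δψ = 0.8186 → d_rh = R√(Δφ²+q²Δλ²) = 5152.04 nmi
Excess = (5152.04 − 4941.98) / 4941.98 = 210.06 / 4941.98 = 4.251% ≈ 4.3%

4.3%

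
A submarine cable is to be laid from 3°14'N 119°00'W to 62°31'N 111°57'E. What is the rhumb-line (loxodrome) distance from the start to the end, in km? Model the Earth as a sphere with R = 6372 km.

Rhumb course C = atan2(Δλ, Δψ) with Δψ = ln[tan(π/4+φ₂/2)/tan(π/4+φ₁/2)] = +1.3519, Δλ = -2.2523 → C = 300.97°
d = R·|Δφ| / |cos C| = 6372·1.03469 / 0.51463 = 12811 km

12811 km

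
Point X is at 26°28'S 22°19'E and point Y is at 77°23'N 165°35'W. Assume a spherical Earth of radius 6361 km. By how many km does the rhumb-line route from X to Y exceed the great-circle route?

Great circle: cos σ = sin φ₁ sin φ₂ + cos φ₁ cos φ₂ cos Δλ,  σ = 2.2505 rad → d_gc = 14315.7 km
Rhumb line: Δψ = +2.6816, q = Δφ/Δψ = 0.6759, d_rh = R√(Δφ²+q²Δλ²) = 17312.1 km
Excess = 17312.1 − 14315.7 = 2996.4 ≈ 2996 km

2996 km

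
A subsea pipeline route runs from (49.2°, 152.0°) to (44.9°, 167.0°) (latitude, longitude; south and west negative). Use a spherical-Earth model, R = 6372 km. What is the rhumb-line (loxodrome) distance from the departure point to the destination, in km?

Δψ = ln[tan(π/4+φ₂/2)/tan(π/4+φ₁/2)] = -0.1102;  Δφ = -0.0750 rad,  Δλ = +0.2618 rad
q = Δφ/Δψ = 0.6808
d = R·√(Δφ² + q²Δλ²) = 6372·0.19340 = 1232 km

1232 km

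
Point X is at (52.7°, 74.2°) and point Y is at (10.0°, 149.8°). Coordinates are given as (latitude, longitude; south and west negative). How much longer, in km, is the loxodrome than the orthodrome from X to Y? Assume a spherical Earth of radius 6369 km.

202 km

Great circle: cos σ = sin φ₁ sin φ₂ + cos φ₁ cos φ₂ cos Δλ,  σ = 1.2802 rad → d_gc = 8153.4 km
Rhumb line: Δψ = -0.9107, q = Δφ/Δψ = 0.8183, d_rh = R√(Δφ²+q²Δλ²) = 8355.8 km
Excess = 8355.8 − 8153.4 = 202.4 ≈ 202 km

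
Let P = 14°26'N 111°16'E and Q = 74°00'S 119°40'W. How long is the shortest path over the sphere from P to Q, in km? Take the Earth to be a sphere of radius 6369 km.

Haversine: a = sin²(Δφ/2)+cos φ₁ cos φ₂ sin²(Δλ/2) = 0.70391;  σ = 2·atan2(√a,√(1−a))
σ = 114.068° → d = Rσ = 6369·1.99087 = 12680 km

12680 km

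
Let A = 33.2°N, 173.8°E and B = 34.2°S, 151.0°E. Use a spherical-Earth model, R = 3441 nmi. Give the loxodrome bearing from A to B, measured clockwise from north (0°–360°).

197.6°

Δψ = ln[tan(π/4+φ₂/2)/tan(π/4+φ₁/2)] = -1.2508
Δλ = -0.3979 rad (taken the short way round)
course = atan2(Δλ, Δψ) = 197.65°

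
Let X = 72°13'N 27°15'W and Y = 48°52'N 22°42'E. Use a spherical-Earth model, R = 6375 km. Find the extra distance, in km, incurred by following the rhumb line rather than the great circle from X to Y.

Great circle: cos σ = sin φ₁ sin φ₂ + cos φ₁ cos φ₂ cos Δλ,  σ = 0.5615 rad → d_gc = 3579.43 km
Rhumb line: Δψ = -0.8748, q = Δφ/Δψ = 0.4659, d_rh = R√(Δφ²+q²Δλ²) = 3667.92 km
Excess = 3667.92 − 3579.43 = 88.49 ≈ 88 km

88 km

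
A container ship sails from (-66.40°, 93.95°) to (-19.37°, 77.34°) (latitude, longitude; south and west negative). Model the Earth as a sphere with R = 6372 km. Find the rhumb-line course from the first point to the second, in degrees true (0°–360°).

Δψ = ln[tan(π/4+φ₂/2)/tan(π/4+φ₁/2)] = +1.2211
Δλ = -0.2899 rad (taken the short way round)
course = atan2(Δλ, Δψ) = 346.65°

346.6°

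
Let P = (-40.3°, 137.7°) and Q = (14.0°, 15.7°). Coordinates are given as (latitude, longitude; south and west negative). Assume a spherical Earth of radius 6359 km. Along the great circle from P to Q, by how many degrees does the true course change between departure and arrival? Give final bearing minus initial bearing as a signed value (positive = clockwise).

+49.5°

Initial bearing θ₁ = atan2(sin Δλ cos φ₂, cos φ₁ sin φ₂ − sin φ₁ cos φ₂ cos Δλ) = 259.80°
Final bearing θ₂ = (initial bearing from the destination back to the start) + 180° = 309.32°
Δθ = θ₂ − θ₁ = +49.5°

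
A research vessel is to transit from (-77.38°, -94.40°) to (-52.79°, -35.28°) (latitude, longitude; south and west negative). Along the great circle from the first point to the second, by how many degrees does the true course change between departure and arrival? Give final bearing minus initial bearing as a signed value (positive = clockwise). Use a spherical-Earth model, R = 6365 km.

-55.5°

At departure: θ₁ = atan2(sin Δλ cos φ₂, cos φ₁ sin φ₂ − sin φ₁ cos φ₂ cos Δλ) = 76.06°
At arrival: θ₂ = atan2(sin Δλ cos φ₁, −cos φ₂ sin φ₁ + sin φ₂ cos φ₁ cos Δλ) = 20.53°
Δθ = θ₂ − θ₁ = -55.5°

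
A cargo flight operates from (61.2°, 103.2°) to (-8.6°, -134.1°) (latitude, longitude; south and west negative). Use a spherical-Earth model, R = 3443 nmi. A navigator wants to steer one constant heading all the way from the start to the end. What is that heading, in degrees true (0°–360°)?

Meridional parts: M(φ₁)=+1.3596, M(φ₂)=-0.1507 → ΔM = -1.5103;  Δλ = +2.1415 rad
tan C = Δλ / ΔM = -1.4179 → C = 125.19°

125.2°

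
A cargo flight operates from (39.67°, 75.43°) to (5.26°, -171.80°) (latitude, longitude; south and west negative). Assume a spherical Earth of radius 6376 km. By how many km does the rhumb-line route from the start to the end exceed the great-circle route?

439 km

Great circle: cos σ = sin φ₁ sin φ₂ + cos φ₁ cos φ₂ cos Δλ,  σ = 1.8112 rad → d_gc = 11548.5 km
Rhumb line: Δψ = -0.6635, q = Δφ/Δψ = 0.9052, d_rh = R√(Δφ²+q²Δλ²) = 11987.5 km
Excess = 11987.5 − 11548.5 = 439.0 ≈ 439 km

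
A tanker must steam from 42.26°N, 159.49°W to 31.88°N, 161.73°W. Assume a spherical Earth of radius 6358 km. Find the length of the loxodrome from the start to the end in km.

Rhumb course C = atan2(Δλ, Δψ) with Δψ = ln[tan(π/4+φ₂/2)/tan(π/4+φ₁/2)] = -0.2277, Δλ = -0.0391 → C = 189.74°
d = R·|Δφ| / |cos C| = 6358·0.18117 / 0.98558 = 1169 km

1169 km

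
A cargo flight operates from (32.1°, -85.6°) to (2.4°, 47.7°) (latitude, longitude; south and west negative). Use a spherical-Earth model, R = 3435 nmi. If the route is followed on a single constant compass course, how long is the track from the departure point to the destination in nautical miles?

Δψ = ln[tan(π/4+φ₂/2)/tan(π/4+φ₁/2)] = -0.5502;  Δφ = -0.5184 rad,  Δλ = +2.3265 rad
q = Δφ/Δψ = 0.9421
d = R·√(Δφ² + q²Δλ²) = 3435·2.25239 = 7737 nmi

7737 nmi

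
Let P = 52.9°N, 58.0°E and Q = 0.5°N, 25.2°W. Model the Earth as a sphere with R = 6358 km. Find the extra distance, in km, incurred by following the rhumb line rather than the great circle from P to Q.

237 km

Great circle: cos σ = sin φ₁ sin φ₂ + cos φ₁ cos φ₂ cos Δλ,  σ = 1.4923 rad → d_gc = 9488.3 km
Rhumb line: Δψ = -1.0832, q = Δφ/Δψ = 0.8443, d_rh = R√(Δφ²+q²Δλ²) = 9724.9 km
Excess = 9724.9 − 9488.3 = 236.6 ≈ 237 km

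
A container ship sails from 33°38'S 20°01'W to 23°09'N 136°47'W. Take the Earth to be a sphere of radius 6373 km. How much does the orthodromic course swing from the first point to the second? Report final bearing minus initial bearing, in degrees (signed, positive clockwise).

+19.2°

Initial bearing θ₁ = atan2(sin Δλ cos φ₂, cos φ₁ sin φ₂ − sin φ₁ cos φ₂ cos Δλ) = 276.81°
Final bearing θ₂ = (initial bearing from the destination back to the start) + 180° = 295.96°
Δθ = θ₂ − θ₁ = +19.2°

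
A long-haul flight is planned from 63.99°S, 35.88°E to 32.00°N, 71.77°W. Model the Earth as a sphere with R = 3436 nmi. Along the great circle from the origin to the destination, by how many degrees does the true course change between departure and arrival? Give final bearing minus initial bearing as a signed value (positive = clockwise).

+58.8°

At departure: θ₁ = atan2(sin Δλ cos φ₂, cos φ₁ sin φ₂ − sin φ₁ cos φ₂ cos Δλ) = 270.09°
At arrival: θ₂ = atan2(sin Δλ cos φ₁, −cos φ₂ sin φ₁ + sin φ₂ cos φ₁ cos Δλ) = 328.86°
Δθ = θ₂ − θ₁ = +58.8°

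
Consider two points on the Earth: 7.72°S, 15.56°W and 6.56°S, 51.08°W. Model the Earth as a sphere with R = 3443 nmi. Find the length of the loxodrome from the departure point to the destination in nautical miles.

2119 nmi

Δψ = ln[tan(π/4+φ₂/2)/tan(π/4+φ₁/2)] = +0.0204;  Δφ = +0.0202 rad,  Δλ = -0.6199 rad
q = Δφ/Δψ = 0.9922
d = R·√(Δφ² + q²Δλ²) = 3443·0.61546 = 2119 nmi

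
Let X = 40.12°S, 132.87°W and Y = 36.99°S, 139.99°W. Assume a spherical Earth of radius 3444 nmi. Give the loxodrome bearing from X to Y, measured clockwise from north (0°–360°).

299.3°

Meridional parts: M(φ₁)=-0.7656, M(φ₂)=-0.6958 → ΔM = +0.0699;  Δλ = -0.1243 rad
tan C = Δλ / ΔM = -1.7784 → C = 299.35°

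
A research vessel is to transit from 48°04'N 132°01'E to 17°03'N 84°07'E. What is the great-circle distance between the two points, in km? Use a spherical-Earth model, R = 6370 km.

5528 km

Haversine: a = sin²(Δφ/2)+cos φ₁ cos φ₂ sin²(Δλ/2) = 0.17677;  σ = 2·atan2(√a,√(1−a))
σ = 49.725° → d = Rσ = 6370·0.86787 = 5528 km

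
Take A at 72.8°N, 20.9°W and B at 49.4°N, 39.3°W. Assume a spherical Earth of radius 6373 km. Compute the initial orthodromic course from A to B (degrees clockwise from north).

N = sin Δλ·cos φ₂ = -0.2054;  D = cos φ₁ sin φ₂ − sin φ₁ cos φ₂ cos Δλ = -0.3654
initial course = atan2(N, D) = 209.35°

209.3°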